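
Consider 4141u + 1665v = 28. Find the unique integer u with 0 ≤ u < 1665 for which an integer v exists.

Euclid: 4141 = 2·1665 + 811; 1665 = 2·811 + 43; 811 = 18·43 + 37; 43 = 1·37 + 6; 37 = 6·6 + 1; 6 = 6·1 + 0 → gcd = 1; 28 = 1·28.
Back-substitution yields 4141·(271) + 1665·(-674) = 1, so one solution is u = 271·28 = 7588, v = -674·28 = -18872.
Solutions in u differ by 1665/1 = 1665; the one in [0, 1665) is 7588 mod 1665 = 928.

928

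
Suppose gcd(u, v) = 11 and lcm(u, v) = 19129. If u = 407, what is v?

517

Using uv = gcd(u,v)·lcm(u,v) = 11·19129 = 210419, we get v = 210419/407 = 517.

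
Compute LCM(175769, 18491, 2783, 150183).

24892857330561

lcm(175769, 18491) = 175769·18491/gcd = 3250144579/11 = 295467689
lcm(295467689, 2783) = 295467689·2783/gcd = 822286578487/11 = 74753325317
lcm(74753325317, 150183) = 74753325317·150183/gcd = 11226678656083011/451 = 24892857330561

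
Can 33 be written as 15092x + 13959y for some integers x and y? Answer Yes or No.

By Bézout, 15092x + 13959y = 33 has integer solutions iff gcd(15092, 13959) | 33.
Euclid: 15092 = 1·13959 + 1133; 13959 = 12·1133 + 363; 1133 = 3·363 + 44; 363 = 8·44 + 11; 44 = 4·11 + 0. gcd = 11; 33 mod 11 = 0. Yes.

Yes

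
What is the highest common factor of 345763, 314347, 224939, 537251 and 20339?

11

gcd(345763, 314347): 345763 = 1·314347 + 31416; 314347 = 10·31416 + 187; 31416 = 168·187 + 0 → 187
gcd(187, 224939): 224939 = 1202·187 + 165; 187 = 1·165 + 22; 165 = 7·22 + 11; 22 = 2·11 + 0 → 11
gcd(11, 537251): 537251 = 48841·11 + 0 → 11
gcd(11, 20339): 20339 = 1849·11 + 0 → 11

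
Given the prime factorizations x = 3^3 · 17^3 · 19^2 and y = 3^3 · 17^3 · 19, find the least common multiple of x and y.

max exponent per prime: 3^3 · 17^3 · 19^2 = 47887011

47887011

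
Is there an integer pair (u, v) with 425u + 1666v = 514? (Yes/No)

gcd(425, 1666): 1666 = 3·425 + 391; 425 = 1·391 + 34; 391 = 11·34 + 17; 34 = 2·17 + 0 → 17
17 does not divide 514, so a solution does not exist.

No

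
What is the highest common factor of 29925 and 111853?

133

Euclid: 111853 = 3·29925 + 22078; 29925 = 1·22078 + 7847; 22078 = 2·7847 + 6384; 7847 = 1·6384 + 1463; 6384 = 4·1463 + 532; 1463 = 2·532 + 399; 532 = 1·399 + 133; 399 = 3·133 + 0. Last nonzero remainder: 133.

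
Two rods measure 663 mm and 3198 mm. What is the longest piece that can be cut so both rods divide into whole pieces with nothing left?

663 = 3 · 13 · 17
3198 = 2 · 3 · 13 · 41
Common: 3 · 13 = 39

39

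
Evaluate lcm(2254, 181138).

2254 = 2 · 7² · 23; 181138 = 2 · 41 · 47²
max exponents: 2 · 7² · 23 · 41 · 47² = 204142526

204142526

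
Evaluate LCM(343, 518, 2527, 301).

343 = 7³; 518 = 2 · 7 · 37; 2527 = 7 · 19²; 301 = 7 · 43
lcm takes max exponent of each prime: 2 · 7³ · 19² · 37 · 43 = 394004786

394004786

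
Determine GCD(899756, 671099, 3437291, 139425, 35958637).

899756 = 2² · 11³ · 13²; 671099 = 11 · 13² · 19²; 3437291 = 11 · 13² · 43²; 139425 = 3 · 5² · 11 · 13²; 35958637 = 11 · 13² · 23 · 29²
gcd takes min exponent of each prime: 11 · 13² = 1859

1859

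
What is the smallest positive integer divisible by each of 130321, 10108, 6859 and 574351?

130321 = 19⁴; 10108 = 2² · 7 · 19²; 6859 = 19³; 574351 = 19² · 37 · 43
lcm takes max exponent of each prime: 2² · 7 · 19⁴ · 37 · 43 = 5805539908

5805539908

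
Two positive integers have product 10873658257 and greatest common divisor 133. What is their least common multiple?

gcd·lcm = product, so lcm = 10873658257/133 = 81756829.

81756829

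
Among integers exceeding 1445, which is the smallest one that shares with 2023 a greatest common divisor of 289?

1734

Multiples of 289 above 1445: 289·6, 289·7, … . Need the cofactor coprime to 2023/289 = 7.
Checking s = 6, 7, … the first with gcd(s, 7) = 1 is s = 6, giving 1734.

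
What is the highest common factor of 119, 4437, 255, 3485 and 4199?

17

gcd(119, 4437): 4437 = 37·119 + 34; 119 = 3·34 + 17; 34 = 2·17 + 0 → 17
gcd(17, 255): 255 = 15·17 + 0 → 17
gcd(17, 3485): 3485 = 205·17 + 0 → 17
gcd(17, 4199): 4199 = 247·17 + 0 → 17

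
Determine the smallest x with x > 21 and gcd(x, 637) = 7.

28

Multiples of 7 above 21: 7·4, 7·5, … . Need the cofactor coprime to 637/7 = 91.
Checking s = 4, 5, … the first with gcd(s, 91) = 1 is s = 4, giving 28.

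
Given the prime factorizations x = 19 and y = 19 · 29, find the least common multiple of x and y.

max exponent per prime: 19 · 29 = 551

551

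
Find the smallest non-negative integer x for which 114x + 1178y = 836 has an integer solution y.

gcd(114, 1178) = 38 (Euclid: 1178 = 10·114 + 38; 114 = 3·38 + 0), and 38 | 836.
Extended Euclid: 114·(-10) + 1178·(1) = 38. Scale by 22: x₀ = -220.
General solution x = x₀ + 31t; reducing mod 31 gives x = 28 (and y = -2).

28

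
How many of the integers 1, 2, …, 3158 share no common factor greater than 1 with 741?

1841

741 = 3·13·19. Inclusion–exclusion on these primes:
3158 − ⌊3158/3⌋ − ⌊3158/13⌋ − ⌊3158/19⌋ + ⌊3158/39⌋ + ⌊3158/57⌋ + ⌊3158/247⌋ − ⌊3158/741⌋ = 1841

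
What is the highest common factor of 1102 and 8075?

19

Euclid: 8075 = 7·1102 + 361; 1102 = 3·361 + 19; 361 = 19·19 + 0. Last nonzero remainder: 19.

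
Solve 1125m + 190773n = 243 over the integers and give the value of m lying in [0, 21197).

Euclid: 190773 = 169·1125 + 648; 1125 = 1·648 + 477; 648 = 1·477 + 171; 477 = 2·171 + 135; 171 = 1·135 + 36; 135 = 3·36 + 27; 36 = 1·27 + 9; 27 = 3·9 + 0 → gcd = 9; 243 = 9·27.
Back-substitution yields 1125·(-5596) + 190773·(33) = 9, so one solution is m = -5596·27 = -151092, n = 33·27 = 891.
Solutions in m differ by 190773/9 = 21197; the one in [0, 21197) is -151092 mod 21197 = 18484.

18484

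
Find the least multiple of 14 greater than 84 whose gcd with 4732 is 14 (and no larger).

98

4732 = 14·338. Any t with gcd(t, 4732) = 14 is a multiple of 14, say 14s, with s coprime to 338.
Need s > 84/14, so s ≥ 7. First s ≥ 7 with gcd(s, 338) = 1 is s = 7. Thus t = 14·7 = 98.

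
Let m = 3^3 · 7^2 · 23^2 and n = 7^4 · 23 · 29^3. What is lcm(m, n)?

836383756887

max exponent per prime: 3^3 · 7^4 · 23^2 · 29^3 = 836383756887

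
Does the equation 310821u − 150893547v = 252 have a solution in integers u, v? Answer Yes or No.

Yes

gcd(310821, 150893547): 150893547 = 485·310821 + 145362; 310821 = 2·145362 + 20097; 145362 = 7·20097 + 4683; 20097 = 4·4683 + 1365; 4683 = 3·1365 + 588; 1365 = 2·588 + 189; 588 = 3·189 + 21; 189 = 9·21 + 0 → 21
21 divides 252, so a solution exists.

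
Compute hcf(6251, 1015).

Euclid: 6251 = 6·1015 + 161; 1015 = 6·161 + 49; 161 = 3·49 + 14; 49 = 3·14 + 7; 14 = 2·7 + 0. Last nonzero remainder: 7.

7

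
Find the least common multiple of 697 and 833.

gcd first: 833 = 1·697 + 136; 697 = 5·136 + 17; 136 = 8·17 + 0 → gcd = 17
lcm = 697·833/gcd = 580601/17 = 34153

34153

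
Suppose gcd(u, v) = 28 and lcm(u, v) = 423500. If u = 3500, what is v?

3388

Using uv = gcd(u,v)·lcm(u,v) = 28·423500 = 11858000, we get v = 11858000/3500 = 3388.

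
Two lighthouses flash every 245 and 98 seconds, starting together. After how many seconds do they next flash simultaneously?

gcd first: 245 = 2·98 + 49; 98 = 2·49 + 0 → gcd = 49
lcm = 245·98/gcd = 24010/49 = 490

490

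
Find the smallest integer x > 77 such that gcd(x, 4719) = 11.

4719 = 11·429. Any x with gcd(x, 4719) = 11 is a multiple of 11, say 11s, with s coprime to 429.
Need s > 77/11, so s ≥ 8. First s ≥ 8 with gcd(s, 429) = 1 is s = 8. Thus x = 11·8 = 88.

88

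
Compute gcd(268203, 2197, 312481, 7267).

169

gcd(268203, 2197): 268203 = 122·2197 + 169; 2197 = 13·169 + 0 → 169
gcd(169, 312481): 312481 = 1849·169 + 0 → 169
gcd(169, 7267): 7267 = 43·169 + 0 → 169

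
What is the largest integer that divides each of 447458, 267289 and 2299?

121

447458 = 2 · 11² · 43²; 267289 = 11² · 47²; 2299 = 11² · 19
gcd takes min exponent of each prime: 11² = 121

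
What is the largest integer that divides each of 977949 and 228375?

63

977949 = 3² · 7 · 19² · 43
228375 = 3² · 5³ · 7 · 29
Common: 3² · 7 = 63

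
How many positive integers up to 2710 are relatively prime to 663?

663 = 3·13·17. Inclusion–exclusion on these primes:
2710 − ⌊2710/3⌋ − ⌊2710/13⌋ − ⌊2710/17⌋ + ⌊2710/39⌋ + ⌊2710/51⌋ + ⌊2710/221⌋ − ⌊2710/663⌋ = 1570

1570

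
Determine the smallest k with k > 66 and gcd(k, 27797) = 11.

88

27797 = 11·2527. Any k with gcd(k, 27797) = 11 is a multiple of 11, say 11s, with s coprime to 2527.
Need s > 66/11, so s ≥ 7. First s ≥ 7 with gcd(s, 2527) = 1 is s = 8. Thus k = 11·8 = 88.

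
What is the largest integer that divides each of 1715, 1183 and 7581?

7

gcd(1715, 1183): 1715 = 1·1183 + 532; 1183 = 2·532 + 119; 532 = 4·119 + 56; 119 = 2·56 + 7; 56 = 8·7 + 0 → 7
gcd(7, 7581): 7581 = 1083·7 + 0 → 7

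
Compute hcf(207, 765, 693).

9

207 = 3² · 23; 765 = 3² · 5 · 17; 693 = 3² · 7 · 11
gcd takes min exponent of each prime: 3² = 9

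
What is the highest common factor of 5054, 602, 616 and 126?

14

gcd(5054, 602): 5054 = 8·602 + 238; 602 = 2·238 + 126; 238 = 1·126 + 112; 126 = 1·112 + 14; 112 = 8·14 + 0 → 14
gcd(14, 616): 616 = 44·14 + 0 → 14
gcd(14, 126): 126 = 9·14 + 0 → 14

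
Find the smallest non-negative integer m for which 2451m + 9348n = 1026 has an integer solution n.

Reduce mod 9348: 2451m ≡ 1026 (mod 9348). With g = gcd(2451, 9348) = 57 dividing 1026, divide through: 43m ≡ 18 (mod 164).
Since gcd(43, 164) = 1, m ≡ 18·(43)⁻¹ ≡ 50 (mod 164). Smallest non-negative: 50.

50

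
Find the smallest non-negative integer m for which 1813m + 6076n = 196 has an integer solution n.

104

Reduce mod 6076: 1813m ≡ 196 (mod 6076). With g = gcd(1813, 6076) = 49 dividing 196, divide through: 37m ≡ 4 (mod 124).
Since gcd(37, 124) = 1, m ≡ 4·(37)⁻¹ ≡ 104 (mod 124). Smallest non-negative: 104.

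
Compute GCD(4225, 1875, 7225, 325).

25

gcd(4225, 1875): 4225 = 2·1875 + 475; 1875 = 3·475 + 450; 475 = 1·450 + 25; 450 = 18·25 + 0 → 25
gcd(25, 7225): 7225 = 289·25 + 0 → 25
gcd(25, 325): 325 = 13·25 + 0 → 25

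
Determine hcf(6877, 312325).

6877 = 13 · 23²
312325 = 5² · 13 · 31²
Common: 13 = 13

13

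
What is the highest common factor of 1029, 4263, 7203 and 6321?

1029 = 3 · 7³; 4263 = 3 · 7² · 29; 7203 = 3 · 7⁴; 6321 = 3 · 7² · 43
gcd takes min exponent of each prime: 3 · 7² = 147

147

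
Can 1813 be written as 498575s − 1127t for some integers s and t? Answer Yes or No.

gcd(498575, 1127): 498575 = 442·1127 + 441; 1127 = 2·441 + 245; 441 = 1·245 + 196; 245 = 1·196 + 49; 196 = 4·49 + 0 → 49
49 divides 1813, so a solution exists.

Yes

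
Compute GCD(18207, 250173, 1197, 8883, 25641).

gcd(18207, 250173): 250173 = 13·18207 + 13482; 18207 = 1·13482 + 4725; 13482 = 2·4725 + 4032; 4725 = 1·4032 + 693; 4032 = 5·693 + 567; 693 = 1·567 + 126; 567 = 4·126 + 63; 126 = 2·63 + 0 → 63
gcd(63, 1197): 1197 = 19·63 + 0 → 63
gcd(63, 8883): 8883 = 141·63 + 0 → 63
gcd(63, 25641): 25641 = 407·63 + 0 → 63

63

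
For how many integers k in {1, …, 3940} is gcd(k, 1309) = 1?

2891

1309 = 7·11·17. Inclusion–exclusion on these primes:
3940 − ⌊3940/7⌋ − ⌊3940/11⌋ − ⌊3940/17⌋ + ⌊3940/77⌋ + ⌊3940/119⌋ + ⌊3940/187⌋ − ⌊3940/1309⌋ = 2891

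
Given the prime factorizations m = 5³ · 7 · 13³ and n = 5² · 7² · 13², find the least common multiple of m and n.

13456625

max exponent per prime: 5³ · 7² · 13³ = 13456625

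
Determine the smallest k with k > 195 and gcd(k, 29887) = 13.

208

gcd(k, 29887) = 13 forces 13 | k; write k = 13s. Then gcd(13s, 13·2299) = 13·gcd(s, 2299), so need gcd(s, 2299) = 1.
13s > 195 gives s ≥ 16. The least s ≥ 16 coprime to 2299 is 16, so k = 13·16 = 208.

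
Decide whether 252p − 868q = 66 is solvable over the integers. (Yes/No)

By Bézout, 252p − 868q = 66 has integer solutions iff gcd(252, 868) | 66.
Euclid: 868 = 3·252 + 112; 252 = 2·112 + 28; 112 = 4·28 + 0. gcd = 28; 66 mod 28 = 10. No.

No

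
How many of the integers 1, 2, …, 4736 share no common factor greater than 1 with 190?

1794

190 = 2·5·19. Inclusion–exclusion on these primes:
4736 − ⌊4736/2⌋ − ⌊4736/5⌋ − ⌊4736/19⌋ + ⌊4736/10⌋ + ⌊4736/38⌋ + ⌊4736/95⌋ − ⌊4736/190⌋ = 1794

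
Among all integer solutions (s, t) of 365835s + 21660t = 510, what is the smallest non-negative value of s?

690

Euclid: 365835 = 16·21660 + 19275; 21660 = 1·19275 + 2385; 19275 = 8·2385 + 195; 2385 = 12·195 + 45; 195 = 4·45 + 15; 45 = 3·15 + 0 → gcd = 15; 510 = 15·34.
Back-substitution yields 365835·(445) + 21660·(-7516) = 15, so one solution is s = 445·34 = 15130, t = -7516·34 = -255544.
Solutions in s differ by 21660/15 = 1444; the one in [0, 1444) is 15130 mod 1444 = 690.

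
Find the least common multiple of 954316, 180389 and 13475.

36240150100

954316 = 2² · 11 · 23² · 41; 180389 = 11 · 23² · 31; 13475 = 5² · 7² · 11
lcm takes max exponent of each prime: 2² · 5² · 7² · 11 · 23² · 31 · 41 = 36240150100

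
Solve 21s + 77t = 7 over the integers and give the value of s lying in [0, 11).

Euclid: 77 = 3·21 + 14; 21 = 1·14 + 7; 14 = 2·7 + 0 → gcd = 7; 7 = 7·1.
Back-substitution yields 21·(4) + 77·(-1) = 7, so one solution is s = 4·1 = 4, t = -1·1 = -1.
Solutions in s differ by 77/7 = 11; the one in [0, 11) is 4 mod 11 = 4.

4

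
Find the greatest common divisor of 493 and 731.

Euclid: 731 = 1·493 + 238; 493 = 2·238 + 17; 238 = 14·17 + 0. Last nonzero remainder: 17.

17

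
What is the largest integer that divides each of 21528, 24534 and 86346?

18

gcd(21528, 24534): 24534 = 1·21528 + 3006; 21528 = 7·3006 + 486; 3006 = 6·486 + 90; 486 = 5·90 + 36; 90 = 2·36 + 18; 36 = 2·18 + 0 → 18
gcd(18, 86346): 86346 = 4797·18 + 0 → 18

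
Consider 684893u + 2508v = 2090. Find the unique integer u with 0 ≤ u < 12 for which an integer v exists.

Euclid: 684893 = 273·2508 + 209; 2508 = 12·209 + 0 → gcd = 209; 2090 = 209·10.
Back-substitution yields 684893·(1) + 2508·(-273) = 209, so one solution is u = 1·10 = 10, v = -273·10 = -2730.
Solutions in u differ by 2508/209 = 12; the one in [0, 12) is 10 mod 12 = 10.

10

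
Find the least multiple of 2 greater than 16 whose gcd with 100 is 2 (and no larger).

100 = 2·50. Any k with gcd(k, 100) = 2 is a multiple of 2, say 2s, with s coprime to 50.
Need s > 16/2, so s ≥ 9. First s ≥ 9 with gcd(s, 50) = 1 is s = 9. Thus k = 2·9 = 18.

18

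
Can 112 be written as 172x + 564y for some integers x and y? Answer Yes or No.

Yes

By Bézout, 172x + 564y = 112 has integer solutions iff gcd(172, 564) | 112.
Euclid: 564 = 3·172 + 48; 172 = 3·48 + 28; 48 = 1·28 + 20; 28 = 1·20 + 8; 20 = 2·8 + 4; 8 = 2·4 + 0. gcd = 4; 112 mod 4 = 0. Yes.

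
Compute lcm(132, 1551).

132 = 2² · 3 · 11; 1551 = 3 · 11 · 47
max exponents: 2² · 3 · 11 · 47 = 6204

6204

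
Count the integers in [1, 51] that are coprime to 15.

27

Prime factors of 15: 3, 5. Count integers ≤ 51 divisible by none of them.
By inclusion–exclusion: 51 − ⌊51/3⌋ − ⌊51/5⌋ + ⌊51/15⌋ = 27.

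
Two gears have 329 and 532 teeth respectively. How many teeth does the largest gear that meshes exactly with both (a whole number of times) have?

7

Euclid: 532 = 1·329 + 203; 329 = 1·203 + 126; 203 = 1·126 + 77; 126 = 1·77 + 49; 77 = 1·49 + 28; 49 = 1·28 + 21; 28 = 1·21 + 7; 21 = 3·7 + 0. Last nonzero remainder: 7.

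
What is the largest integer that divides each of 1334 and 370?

2

1334 = 2 · 23 · 29
370 = 2 · 5 · 37
Common: 2 = 2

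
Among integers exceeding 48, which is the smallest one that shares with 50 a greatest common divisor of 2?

50 = 2·25. Any k with gcd(k, 50) = 2 is a multiple of 2, say 2s, with s coprime to 25.
Need s > 48/2, so s ≥ 25. First s ≥ 25 with gcd(s, 25) = 1 is s = 26. Thus k = 2·26 = 52.

52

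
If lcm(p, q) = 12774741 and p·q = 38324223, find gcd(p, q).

From gcd × lcm = pq: gcd = 38324223 / 12774741 = 3.

3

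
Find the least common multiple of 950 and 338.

160550

gcd first: 950 = 2·338 + 274; 338 = 1·274 + 64; 274 = 4·64 + 18; 64 = 3·18 + 10; 18 = 1·10 + 8; 10 = 1·8 + 2; 8 = 4·2 + 0 → gcd = 2
lcm = 950·338/gcd = 321100/2 = 160550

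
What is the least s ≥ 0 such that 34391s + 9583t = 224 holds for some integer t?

gcd(34391, 9583) = 7 (Euclid: 34391 = 3·9583 + 5642; 9583 = 1·5642 + 3941; 5642 = 1·3941 + 1701; 3941 = 2·1701 + 539; 1701 = 3·539 + 84; 539 = 6·84 + 35; 84 = 2·35 + 14; 35 = 2·14 + 7; 14 = 2·7 + 0), and 7 | 224.
Extended Euclid: 34391·(-569) + 9583·(2042) = 7. Scale by 32: s₀ = -18208.
General solution s = s₀ + 1369k; reducing mod 1369 gives s = 958 (and t = -3438).

958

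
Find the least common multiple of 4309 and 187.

4309 = 31 · 139; 187 = 11 · 17
max exponents: 11 · 17 · 31 · 139 = 805783

805783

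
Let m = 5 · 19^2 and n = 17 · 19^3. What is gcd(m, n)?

min exponent per shared prime: 19^2 = 361

361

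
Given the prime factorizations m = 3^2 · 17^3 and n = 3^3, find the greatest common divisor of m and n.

9

min exponent per shared prime: 3^2 = 9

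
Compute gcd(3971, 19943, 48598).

3971 = 11 · 19²; 19943 = 7² · 11 · 37; 48598 = 2 · 11 · 47²
gcd takes min exponent of each prime: 11 = 11

11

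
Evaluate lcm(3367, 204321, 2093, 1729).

23125663743

3367 = 7 · 13 · 37; 204321 = 3 · 13³ · 31; 2093 = 7 · 13 · 23; 1729 = 7 · 13 · 19
lcm takes max exponent of each prime: 3 · 7 · 13³ · 19 · 23 · 31 · 37 = 23125663743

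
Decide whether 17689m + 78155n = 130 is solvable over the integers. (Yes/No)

No

By Bézout, 17689m + 78155n = 130 has integer solutions iff gcd(17689, 78155) | 130.
Euclid: 78155 = 4·17689 + 7399; 17689 = 2·7399 + 2891; 7399 = 2·2891 + 1617; 2891 = 1·1617 + 1274; 1617 = 1·1274 + 343; 1274 = 3·343 + 245; 343 = 1·245 + 98; 245 = 2·98 + 49; 98 = 2·49 + 0. gcd = 49; 130 mod 49 = 32. No.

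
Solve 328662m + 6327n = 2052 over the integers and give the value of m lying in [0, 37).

31

Euclid: 328662 = 51·6327 + 5985; 6327 = 1·5985 + 342; 5985 = 17·342 + 171; 342 = 2·171 + 0 → gcd = 171; 2052 = 171·12.
Back-substitution yields 328662·(18) + 6327·(-935) = 171, so one solution is m = 18·12 = 216, n = -935·12 = -11220.
Solutions in m differ by 6327/171 = 37; the one in [0, 37) is 216 mod 37 = 31.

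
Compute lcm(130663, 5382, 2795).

505665810

lcm(130663, 5382) = 130663·5382/gcd = 703228266/299 = 2351934
lcm(2351934, 2795) = 2351934·2795/gcd = 6573655530/13 = 505665810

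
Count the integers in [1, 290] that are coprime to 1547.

216

Prime factors of 1547: 7, 13, 17. Count integers ≤ 290 divisible by none of them.
By inclusion–exclusion: 290 − ⌊290/7⌋ − ⌊290/13⌋ − ⌊290/17⌋ + ⌊290/91⌋ + ⌊290/119⌋ + ⌊290/221⌋ − ⌊290/1547⌋ = 216.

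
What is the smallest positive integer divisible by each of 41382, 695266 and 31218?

5112290898

41382 = 2 · 3² · 11² · 19; 695266 = 2 · 11² · 13² · 17; 31218 = 2 · 3 · 11² · 43
lcm takes max exponent of each prime: 2 · 3² · 11² · 13² · 17 · 19 · 43 = 5112290898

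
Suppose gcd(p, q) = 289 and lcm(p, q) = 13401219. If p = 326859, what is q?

p·q = gcd·lcm = 289·13401219 = 3872952291, so q = 3872952291/326859 = 11849.

11849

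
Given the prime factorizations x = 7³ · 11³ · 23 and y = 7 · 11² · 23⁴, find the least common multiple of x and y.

max exponent per prime: 7³ · 11³ · 23⁴ = 127756651253

127756651253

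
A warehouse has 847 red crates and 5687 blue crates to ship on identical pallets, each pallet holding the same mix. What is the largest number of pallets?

121

847 = 7 · 11²
5687 = 11² · 47
Common: 11² = 121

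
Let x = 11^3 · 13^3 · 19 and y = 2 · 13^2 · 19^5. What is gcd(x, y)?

min exponent per shared prime: 13^2 · 19 = 3211

3211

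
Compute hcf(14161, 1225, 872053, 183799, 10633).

49

gcd(14161, 1225): 14161 = 11·1225 + 686; 1225 = 1·686 + 539; 686 = 1·539 + 147; 539 = 3·147 + 98; 147 = 1·98 + 49; 98 = 2·49 + 0 → 49
gcd(49, 872053): 872053 = 17797·49 + 0 → 49
gcd(49, 183799): 183799 = 3751·49 + 0 → 49
gcd(49, 10633): 10633 = 217·49 + 0 → 49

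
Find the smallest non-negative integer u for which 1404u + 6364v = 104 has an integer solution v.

59

Euclid: 6364 = 4·1404 + 748; 1404 = 1·748 + 656; 748 = 1·656 + 92; 656 = 7·92 + 12; 92 = 7·12 + 8; 12 = 1·8 + 4; 8 = 2·4 + 0 → gcd = 4; 104 = 4·26.
Back-substitution yields 1404·(553) + 6364·(-122) = 4, so one solution is u = 553·26 = 14378, v = -122·26 = -3172.
Solutions in u differ by 6364/4 = 1591; the one in [0, 1591) is 14378 mod 1591 = 59.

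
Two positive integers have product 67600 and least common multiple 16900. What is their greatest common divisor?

From gcd × lcm = pq: gcd = 67600 / 16900 = 4.

4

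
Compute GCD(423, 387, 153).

423 = 3² · 47; 387 = 3² · 43; 153 = 3² · 17
gcd takes min exponent of each prime: 3² = 9

9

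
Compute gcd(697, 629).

697 = 17 · 41
629 = 17 · 37
Common: 17 = 17

17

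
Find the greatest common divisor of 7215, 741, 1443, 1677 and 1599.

7215 = 3 · 5 · 13 · 37; 741 = 3 · 13 · 19; 1443 = 3 · 13 · 37; 1677 = 3 · 13 · 43; 1599 = 3 · 13 · 41
gcd takes min exponent of each prime: 3 · 13 = 39

39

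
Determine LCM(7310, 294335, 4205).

lcm(7310, 294335) = 7310·294335/gcd = 2151588850/215 = 10007390
lcm(10007390, 4205) = 10007390·4205/gcd = 42081074950/5 = 8416214990

8416214990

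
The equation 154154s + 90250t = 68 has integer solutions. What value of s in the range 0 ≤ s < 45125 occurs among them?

Euclid: 154154 = 1·90250 + 63904; 90250 = 1·63904 + 26346; 63904 = 2·26346 + 11212; 26346 = 2·11212 + 3922; 11212 = 2·3922 + 3368; 3922 = 1·3368 + 554; 3368 = 6·554 + 44; 554 = 12·44 + 26; 44 = 1·26 + 18; 26 = 1·18 + 8; 18 = 2·8 + 2; 8 = 4·2 + 0 → gcd = 2; 68 = 2·34.
Back-substitution yields 154154·(10263) + 90250·(-17530) = 2, so one solution is s = 10263·34 = 348942, t = -17530·34 = -596020.
Solutions in s differ by 90250/2 = 45125; the one in [0, 45125) is 348942 mod 45125 = 33067.

33067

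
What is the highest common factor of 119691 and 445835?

13

119691 = 3³ · 11 · 13 · 31
445835 = 5 · 13 · 19³
Common: 13 = 13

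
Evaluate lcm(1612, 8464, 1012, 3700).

1612 = 2² · 13 · 31; 8464 = 2⁴ · 23²; 1012 = 2² · 11 · 23; 3700 = 2² · 5² · 37
lcm takes max exponent of each prime: 2⁴ · 5² · 11 · 13 · 23² · 31 · 37 = 34706843600

34706843600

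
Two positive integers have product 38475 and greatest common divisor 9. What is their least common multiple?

For any two positive integers, gcd × lcm equals their product. Hence lcm = 38475 / 9 = 4275.

4275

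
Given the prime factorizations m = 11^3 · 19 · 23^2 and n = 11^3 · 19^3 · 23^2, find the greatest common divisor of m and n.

min exponent per shared prime: 11^3 · 19 · 23^2 = 13377881

13377881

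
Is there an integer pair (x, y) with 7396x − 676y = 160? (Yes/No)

gcd(7396, 676): 7396 = 10·676 + 636; 676 = 1·636 + 40; 636 = 15·40 + 36; 40 = 1·36 + 4; 36 = 9·4 + 0 → 4
4 divides 160, so a solution exists.

Yes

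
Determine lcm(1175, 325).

1175 = 5² · 47; 325 = 5² · 13
max exponents: 5² · 13 · 47 = 15275

15275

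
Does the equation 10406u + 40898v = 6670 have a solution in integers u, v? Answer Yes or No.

gcd(10406, 40898): 40898 = 3·10406 + 9680; 10406 = 1·9680 + 726; 9680 = 13·726 + 242; 726 = 3·242 + 0 → 242
242 does not divide 6670, so a solution does not exist.

No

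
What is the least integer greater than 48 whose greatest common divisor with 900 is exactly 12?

gcd(m, 900) = 12 forces 12 | m; write m = 12s. Then gcd(12s, 12·75) = 12·gcd(s, 75), so need gcd(s, 75) = 1.
12s > 48 gives s ≥ 5. The least s ≥ 5 coprime to 75 is 7, so m = 12·7 = 84.

84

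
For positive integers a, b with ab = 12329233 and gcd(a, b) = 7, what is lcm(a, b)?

Since gcd(a,b)·lcm(a,b) = ab, lcm = 12329233/7 = 1761319.

1761319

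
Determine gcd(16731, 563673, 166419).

gcd(16731, 563673): 563673 = 33·16731 + 11550; 16731 = 1·11550 + 5181; 11550 = 2·5181 + 1188; 5181 = 4·1188 + 429; 1188 = 2·429 + 330; 429 = 1·330 + 99; 330 = 3·99 + 33; 99 = 3·33 + 0 → 33
gcd(33, 166419): 166419 = 5043·33 + 0 → 33

33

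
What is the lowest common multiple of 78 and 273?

546

78 = 2 · 3 · 13; 273 = 3 · 7 · 13
max exponents: 2 · 3 · 7 · 13 = 546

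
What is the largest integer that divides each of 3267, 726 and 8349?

363

gcd(3267, 726): 3267 = 4·726 + 363; 726 = 2·363 + 0 → 363
gcd(363, 8349): 8349 = 23·363 + 0 → 363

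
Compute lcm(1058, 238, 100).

lcm(1058, 238) = 1058·238/gcd = 251804/2 = 125902
lcm(125902, 100) = 125902·100/gcd = 12590200/2 = 6295100

6295100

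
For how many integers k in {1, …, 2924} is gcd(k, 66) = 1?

66 = 2·3·11. Inclusion–exclusion on these primes:
2924 − ⌊2924/2⌋ − ⌊2924/3⌋ − ⌊2924/11⌋ + ⌊2924/6⌋ + ⌊2924/22⌋ + ⌊2924/33⌋ − ⌊2924/66⌋ = 886

886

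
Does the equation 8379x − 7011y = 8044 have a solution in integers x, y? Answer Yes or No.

No

By Bézout, 8379x − 7011y = 8044 has integer solutions iff gcd(8379, 7011) | 8044.
Euclid: 8379 = 1·7011 + 1368; 7011 = 5·1368 + 171; 1368 = 8·171 + 0. gcd = 171; 8044 mod 171 = 7. No.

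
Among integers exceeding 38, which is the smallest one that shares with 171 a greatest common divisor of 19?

171 = 19·9. Any m with gcd(m, 171) = 19 is a multiple of 19, say 19s, with s coprime to 9.
Need s > 38/19, so s ≥ 3. First s ≥ 3 with gcd(s, 9) = 1 is s = 4. Thus m = 19·4 = 76.

76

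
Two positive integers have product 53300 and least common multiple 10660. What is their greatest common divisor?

From gcd × lcm = uv: gcd = 53300 / 10660 = 5.

5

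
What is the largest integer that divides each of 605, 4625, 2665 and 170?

gcd(605, 4625): 4625 = 7·605 + 390; 605 = 1·390 + 215; 390 = 1·215 + 175; 215 = 1·175 + 40; 175 = 4·40 + 15; 40 = 2·15 + 10; 15 = 1·10 + 5; 10 = 2·5 + 0 → 5
gcd(5, 2665): 2665 = 533·5 + 0 → 5
gcd(5, 170): 170 = 34·5 + 0 → 5

5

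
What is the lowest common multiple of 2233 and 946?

192038

2233 = 7 · 11 · 29; 946 = 2 · 11 · 43
max exponents: 2 · 7 · 11 · 29 · 43 = 192038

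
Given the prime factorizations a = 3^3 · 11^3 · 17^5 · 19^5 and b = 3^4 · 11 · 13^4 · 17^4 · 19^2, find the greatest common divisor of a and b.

min exponent per shared prime: 3^3 · 11 · 17^4 · 19^2 = 8954871057

8954871057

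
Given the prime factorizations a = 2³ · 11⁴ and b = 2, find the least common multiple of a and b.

117128

max exponent per prime: 2³ · 11⁴ = 117128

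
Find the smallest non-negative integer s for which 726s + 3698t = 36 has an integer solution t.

Euclid: 3698 = 5·726 + 68; 726 = 10·68 + 46; 68 = 1·46 + 22; 46 = 2·22 + 2; 22 = 11·2 + 0 → gcd = 2; 36 = 2·18.
Back-substitution yields 726·(163) + 3698·(-32) = 2, so one solution is s = 163·18 = 2934, t = -32·18 = -576.
Solutions in s differ by 3698/2 = 1849; the one in [0, 1849) is 2934 mod 1849 = 1085.

1085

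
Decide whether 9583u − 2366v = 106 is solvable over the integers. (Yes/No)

No

By Bézout, 9583u − 2366v = 106 has integer solutions iff gcd(9583, 2366) | 106.
Euclid: 9583 = 4·2366 + 119; 2366 = 19·119 + 105; 119 = 1·105 + 14; 105 = 7·14 + 7; 14 = 2·7 + 0. gcd = 7; 106 mod 7 = 1. No.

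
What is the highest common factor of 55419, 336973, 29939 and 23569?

gcd(55419, 336973): 336973 = 6·55419 + 4459; 55419 = 12·4459 + 1911; 4459 = 2·1911 + 637; 1911 = 3·637 + 0 → 637
gcd(637, 29939): 29939 = 47·637 + 0 → 637
gcd(637, 23569): 23569 = 37·637 + 0 → 637

637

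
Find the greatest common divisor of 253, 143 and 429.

11

253 = 11 · 23; 143 = 11 · 13; 429 = 3 · 11 · 13
gcd takes min exponent of each prime: 11 = 11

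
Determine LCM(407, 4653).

407 = 11 · 37; 4653 = 3² · 11 · 47
max exponents: 3² · 11 · 37 · 47 = 172161

172161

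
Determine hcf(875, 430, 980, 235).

gcd(875, 430): 875 = 2·430 + 15; 430 = 28·15 + 10; 15 = 1·10 + 5; 10 = 2·5 + 0 → 5
gcd(5, 980): 980 = 196·5 + 0 → 5
gcd(5, 235): 235 = 47·5 + 0 → 5

5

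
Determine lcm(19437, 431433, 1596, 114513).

19437 = 3 · 11 · 19 · 31; 431433 = 3³ · 19 · 29²; 1596 = 2² · 3 · 7 · 19; 114513 = 3 · 7² · 19 · 41
lcm takes max exponent of each prime: 2² · 3³ · 7² · 11 · 19 · 29² · 31 · 41 = 1182245495508

1182245495508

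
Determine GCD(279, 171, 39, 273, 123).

279 = 3² · 31; 171 = 3² · 19; 39 = 3 · 13; 273 = 3 · 7 · 13; 123 = 3 · 41
gcd takes min exponent of each prime: 3 = 3

3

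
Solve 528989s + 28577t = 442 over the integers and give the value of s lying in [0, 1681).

gcd(528989, 28577) = 17 (Euclid: 528989 = 18·28577 + 14603; 28577 = 1·14603 + 13974; 14603 = 1·13974 + 629; 13974 = 22·629 + 136; 629 = 4·136 + 85; 136 = 1·85 + 51; 85 = 1·51 + 34; 51 = 1·34 + 17; 34 = 2·17 + 0), and 17 | 442.
Extended Euclid: 528989·(-636) + 28577·(11773) = 17. Scale by 26: s₀ = -16536.
General solution s = s₀ + 1681k; reducing mod 1681 gives s = 274 (and t = -5072).

274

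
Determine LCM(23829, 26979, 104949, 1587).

23829 = 3 · 13² · 47; 26979 = 3 · 17 · 23²; 104949 = 3³ · 13² · 23; 1587 = 3 · 23²
lcm takes max exponent of each prime: 3³ · 13² · 17 · 23² · 47 = 1928647773

1928647773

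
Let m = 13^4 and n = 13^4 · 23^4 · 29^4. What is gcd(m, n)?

min exponent per shared prime: 13^4 = 28561

28561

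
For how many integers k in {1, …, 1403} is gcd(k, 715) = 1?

943

Prime factors of 715: 5, 11, 13. Count integers ≤ 1403 divisible by none of them.
By inclusion–exclusion: 1403 − ⌊1403/5⌋ − ⌊1403/11⌋ − ⌊1403/13⌋ + ⌊1403/55⌋ + ⌊1403/65⌋ + ⌊1403/143⌋ − ⌊1403/715⌋ = 943.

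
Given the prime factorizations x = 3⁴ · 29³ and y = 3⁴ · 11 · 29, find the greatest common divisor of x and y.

2349

min exponent per shared prime: 3⁴ · 29 = 2349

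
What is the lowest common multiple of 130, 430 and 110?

lcm(130, 430) = 130·430/gcd = 55900/10 = 5590
lcm(5590, 110) = 5590·110/gcd = 614900/10 = 61490

61490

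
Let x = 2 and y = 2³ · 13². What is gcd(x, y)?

min exponent per shared prime: 2 = 2

2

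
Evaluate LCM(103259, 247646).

25571678314

103259 = 13³ · 47; 247646 = 2 · 7³ · 19²
max exponents: 2 · 7³ · 13³ · 19² · 47 = 25571678314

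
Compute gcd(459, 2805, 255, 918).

51

459 = 3³ · 17; 2805 = 3 · 5 · 11 · 17; 255 = 3 · 5 · 17; 918 = 2 · 3³ · 17
gcd takes min exponent of each prime: 3 · 17 = 51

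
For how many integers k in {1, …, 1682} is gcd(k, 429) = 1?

942

429 = 3·11·13. Inclusion–exclusion on these primes:
1682 − ⌊1682/3⌋ − ⌊1682/11⌋ − ⌊1682/13⌋ + ⌊1682/33⌋ + ⌊1682/39⌋ + ⌊1682/143⌋ − ⌊1682/429⌋ = 942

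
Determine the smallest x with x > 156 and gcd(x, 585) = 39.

Multiples of 39 above 156: 39·5, 39·6, … . Need the cofactor coprime to 585/39 = 15.
Checking s = 5, 6, … the first with gcd(s, 15) = 1 is s = 7, giving 273.

273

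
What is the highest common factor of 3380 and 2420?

Euclid: 3380 = 1·2420 + 960; 2420 = 2·960 + 500; 960 = 1·500 + 460; 500 = 1·460 + 40; 460 = 11·40 + 20; 40 = 2·20 + 0. Last nonzero remainder: 20.

20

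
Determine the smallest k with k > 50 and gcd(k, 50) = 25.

50 = 25·2. Any k with gcd(k, 50) = 25 is a multiple of 25, say 25s, with s coprime to 2.
Need s > 50/25, so s ≥ 3. First s ≥ 3 with gcd(s, 2) = 1 is s = 3. Thus k = 25·3 = 75.

75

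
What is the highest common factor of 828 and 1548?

36

Euclid: 1548 = 1·828 + 720; 828 = 1·720 + 108; 720 = 6·108 + 72; 108 = 1·72 + 36; 72 = 2·36 + 0. Last nonzero remainder: 36.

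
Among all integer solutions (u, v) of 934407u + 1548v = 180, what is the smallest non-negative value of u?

gcd(934407, 1548) = 9 (Euclid: 934407 = 603·1548 + 963; 1548 = 1·963 + 585; 963 = 1·585 + 378; 585 = 1·378 + 207; 378 = 1·207 + 171; 207 = 1·171 + 36; 171 = 4·36 + 27; 36 = 1·27 + 9; 27 = 3·9 + 0), and 9 | 180.
Extended Euclid: 934407·(-45) + 1548·(27163) = 9. Scale by 20: u₀ = -900.
General solution u = u₀ + 172t; reducing mod 172 gives u = 132 (and v = -79678).

132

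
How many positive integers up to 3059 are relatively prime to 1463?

2257

1463 = 7·11·19. Inclusion–exclusion on these primes:
3059 − ⌊3059/7⌋ − ⌊3059/11⌋ − ⌊3059/19⌋ + ⌊3059/77⌋ + ⌊3059/133⌋ + ⌊3059/209⌋ − ⌊3059/1463⌋ = 2257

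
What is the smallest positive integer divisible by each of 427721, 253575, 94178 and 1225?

4254262768350

lcm(427721, 253575) = 427721·253575/gcd = 108459352575/49 = 2213456175
lcm(2213456175, 94178) = 2213456175·94178/gcd = 208458875649150/49 = 4254262768350
lcm(4254262768350, 1225) = 4254262768350·1225/gcd = 5211471891228750/1225 = 4254262768350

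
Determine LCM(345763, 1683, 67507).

lcm(345763, 1683) = 345763·1683/gcd = 581919129/187 = 3111867
lcm(3111867, 67507) = 3111867·67507/gcd = 210072805569/187 = 1123383987

1123383987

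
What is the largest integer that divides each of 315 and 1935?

45

Euclid: 1935 = 6·315 + 45; 315 = 7·45 + 0. Last nonzero remainder: 45.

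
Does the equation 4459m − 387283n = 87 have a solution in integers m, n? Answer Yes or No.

No

gcd(4459, 387283): 387283 = 86·4459 + 3809; 4459 = 1·3809 + 650; 3809 = 5·650 + 559; 650 = 1·559 + 91; 559 = 6·91 + 13; 91 = 7·13 + 0 → 13
13 does not divide 87, so a solution does not exist.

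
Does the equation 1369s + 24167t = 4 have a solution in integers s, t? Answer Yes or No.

Yes

By Bézout, 1369s + 24167t = 4 has integer solutions iff gcd(1369, 24167) | 4.
Euclid: 24167 = 17·1369 + 894; 1369 = 1·894 + 475; 894 = 1·475 + 419; 475 = 1·419 + 56; 419 = 7·56 + 27; 56 = 2·27 + 2; 27 = 13·2 + 1; 2 = 2·1 + 0. gcd = 1; 4 mod 1 = 0. Yes.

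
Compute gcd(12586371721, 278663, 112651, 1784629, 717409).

12586371721 = 7² · 11² · 31² · 47²; 278663 = 7² · 11² · 47; 112651 = 7² · 11² · 19; 1784629 = 7³ · 11² · 43; 717409 = 7² · 11⁴
gcd takes min exponent of each prime: 7² · 11² = 5929

5929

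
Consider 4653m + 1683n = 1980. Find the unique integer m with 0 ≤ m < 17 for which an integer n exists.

Reduce mod 1683: 4653m ≡ 1980 (mod 1683). With g = gcd(4653, 1683) = 99 dividing 1980, divide through: 47m ≡ 20 (mod 17).
Since gcd(47, 17) = 1, m ≡ 20·(47)⁻¹ ≡ 12 (mod 17). Smallest non-negative: 12.

12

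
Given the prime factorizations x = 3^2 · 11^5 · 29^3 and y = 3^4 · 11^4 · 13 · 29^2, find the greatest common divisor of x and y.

110817729

min exponent per shared prime: 3^2 · 11^4 · 29^2 = 110817729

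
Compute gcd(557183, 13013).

557183 = 11 · 37³
13013 = 7 · 11 · 13²
Common: 11 = 11

11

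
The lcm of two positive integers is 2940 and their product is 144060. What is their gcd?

49

From gcd × lcm = mn: gcd = 144060 / 2940 = 49.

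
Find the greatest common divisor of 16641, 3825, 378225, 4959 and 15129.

gcd(16641, 3825): 16641 = 4·3825 + 1341; 3825 = 2·1341 + 1143; 1341 = 1·1143 + 198; 1143 = 5·198 + 153; 198 = 1·153 + 45; 153 = 3·45 + 18; 45 = 2·18 + 9; 18 = 2·9 + 0 → 9
gcd(9, 378225): 378225 = 42025·9 + 0 → 9
gcd(9, 4959): 4959 = 551·9 + 0 → 9
gcd(9, 15129): 15129 = 1681·9 + 0 → 9

9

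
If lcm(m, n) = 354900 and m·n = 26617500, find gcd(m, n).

From gcd × lcm = mn: gcd = 26617500 / 354900 = 75.

75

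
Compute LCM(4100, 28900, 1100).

4100 = 2² · 5² · 41; 28900 = 2² · 5² · 17²; 1100 = 2² · 5² · 11
lcm takes max exponent of each prime: 2² · 5² · 11 · 17² · 41 = 13033900

13033900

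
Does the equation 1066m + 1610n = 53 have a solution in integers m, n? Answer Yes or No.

No

By Bézout, 1066m + 1610n = 53 has integer solutions iff gcd(1066, 1610) | 53.
Euclid: 1610 = 1·1066 + 544; 1066 = 1·544 + 522; 544 = 1·522 + 22; 522 = 23·22 + 16; 22 = 1·16 + 6; 16 = 2·6 + 4; 6 = 1·4 + 2; 4 = 2·2 + 0. gcd = 2; 53 mod 2 = 1. No.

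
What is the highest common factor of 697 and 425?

17

Euclid: 697 = 1·425 + 272; 425 = 1·272 + 153; 272 = 1·153 + 119; 153 = 1·119 + 34; 119 = 3·34 + 17; 34 = 2·17 + 0. Last nonzero remainder: 17.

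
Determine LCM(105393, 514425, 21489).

358591778025

105393 = 3 · 19 · 43²; 514425 = 3 · 5² · 19³; 21489 = 3 · 13 · 19 · 29
lcm takes max exponent of each prime: 3 · 5² · 13 · 19³ · 29 · 43² = 358591778025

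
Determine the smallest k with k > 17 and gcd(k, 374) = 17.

51

gcd(k, 374) = 17 forces 17 | k; write k = 17s. Then gcd(17s, 17·22) = 17·gcd(s, 22), so need gcd(s, 22) = 1.
17s > 17 gives s ≥ 2. The least s ≥ 2 coprime to 22 is 3, so k = 17·3 = 51.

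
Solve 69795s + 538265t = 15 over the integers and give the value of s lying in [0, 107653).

Reduce mod 538265: 69795s ≡ 15 (mod 538265). With g = gcd(69795, 538265) = 5 dividing 15, divide through: 13959s ≡ 3 (mod 107653).
Since gcd(13959, 107653) = 1, s ≡ 3·(13959)⁻¹ ≡ 88126 (mod 107653). Smallest non-negative: 88126.

88126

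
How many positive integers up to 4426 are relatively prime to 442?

442 = 2·13·17. Inclusion–exclusion on these primes:
4426 − ⌊4426/2⌋ − ⌊4426/13⌋ − ⌊4426/17⌋ + ⌊4426/26⌋ + ⌊4426/34⌋ + ⌊4426/221⌋ − ⌊4426/442⌋ = 1923

1923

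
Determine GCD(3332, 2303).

3332 = 2² · 7² · 17
2303 = 7² · 47
Common: 7² = 49

49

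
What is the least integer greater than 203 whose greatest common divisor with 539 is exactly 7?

210

Multiples of 7 above 203: 7·30, 7·31, … . Need the cofactor coprime to 539/7 = 77.
Checking s = 30, 31, … the first with gcd(s, 77) = 1 is s = 30, giving 210.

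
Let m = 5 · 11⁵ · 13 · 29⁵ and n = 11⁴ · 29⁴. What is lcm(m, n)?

214717168743935

max exponent per prime: 5 · 11⁵ · 13 · 29⁵ = 214717168743935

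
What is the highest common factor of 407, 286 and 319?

11

gcd(407, 286): 407 = 1·286 + 121; 286 = 2·121 + 44; 121 = 2·44 + 33; 44 = 1·33 + 11; 33 = 3·11 + 0 → 11
gcd(11, 319): 319 = 29·11 + 0 → 11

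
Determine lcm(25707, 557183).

1302136671

gcd first: 557183 = 21·25707 + 17336; 25707 = 1·17336 + 8371; 17336 = 2·8371 + 594; 8371 = 14·594 + 55; 594 = 10·55 + 44; 55 = 1·44 + 11; 44 = 4·11 + 0 → gcd = 11
lcm = 25707·557183/gcd = 14323503381/11 = 1302136671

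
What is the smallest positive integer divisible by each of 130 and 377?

gcd first: 377 = 2·130 + 117; 130 = 1·117 + 13; 117 = 9·13 + 0 → gcd = 13
lcm = 130·377/gcd = 49010/13 = 3770

3770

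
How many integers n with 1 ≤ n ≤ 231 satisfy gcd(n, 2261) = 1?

2261 = 7·17·19. Inclusion–exclusion on these primes:
231 − ⌊231/7⌋ − ⌊231/17⌋ − ⌊231/19⌋ + ⌊231/119⌋ + ⌊231/133⌋ + ⌊231/323⌋ − ⌊231/2261⌋ = 175

175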